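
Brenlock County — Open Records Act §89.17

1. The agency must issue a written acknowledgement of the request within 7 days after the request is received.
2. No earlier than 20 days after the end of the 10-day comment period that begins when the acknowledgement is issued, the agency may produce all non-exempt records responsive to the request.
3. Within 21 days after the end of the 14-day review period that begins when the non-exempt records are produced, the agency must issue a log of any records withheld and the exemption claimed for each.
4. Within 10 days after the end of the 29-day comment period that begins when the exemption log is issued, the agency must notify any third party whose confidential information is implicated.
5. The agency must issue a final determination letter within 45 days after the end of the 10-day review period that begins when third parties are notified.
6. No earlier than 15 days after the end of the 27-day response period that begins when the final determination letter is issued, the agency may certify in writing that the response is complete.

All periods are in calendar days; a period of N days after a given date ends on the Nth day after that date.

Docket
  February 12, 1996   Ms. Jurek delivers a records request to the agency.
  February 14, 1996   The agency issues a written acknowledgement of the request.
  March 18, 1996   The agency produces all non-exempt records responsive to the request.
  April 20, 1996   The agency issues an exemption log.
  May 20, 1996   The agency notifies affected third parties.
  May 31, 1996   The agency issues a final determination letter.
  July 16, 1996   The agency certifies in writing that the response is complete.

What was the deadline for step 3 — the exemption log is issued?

April 22, 1996

The non-exempt records are produced on March 18, 1996; the 14-day review period therefore ends April 1, 1996, and step 3 runs from that date. 21 days after April 1, 1996 is April 22, 1996.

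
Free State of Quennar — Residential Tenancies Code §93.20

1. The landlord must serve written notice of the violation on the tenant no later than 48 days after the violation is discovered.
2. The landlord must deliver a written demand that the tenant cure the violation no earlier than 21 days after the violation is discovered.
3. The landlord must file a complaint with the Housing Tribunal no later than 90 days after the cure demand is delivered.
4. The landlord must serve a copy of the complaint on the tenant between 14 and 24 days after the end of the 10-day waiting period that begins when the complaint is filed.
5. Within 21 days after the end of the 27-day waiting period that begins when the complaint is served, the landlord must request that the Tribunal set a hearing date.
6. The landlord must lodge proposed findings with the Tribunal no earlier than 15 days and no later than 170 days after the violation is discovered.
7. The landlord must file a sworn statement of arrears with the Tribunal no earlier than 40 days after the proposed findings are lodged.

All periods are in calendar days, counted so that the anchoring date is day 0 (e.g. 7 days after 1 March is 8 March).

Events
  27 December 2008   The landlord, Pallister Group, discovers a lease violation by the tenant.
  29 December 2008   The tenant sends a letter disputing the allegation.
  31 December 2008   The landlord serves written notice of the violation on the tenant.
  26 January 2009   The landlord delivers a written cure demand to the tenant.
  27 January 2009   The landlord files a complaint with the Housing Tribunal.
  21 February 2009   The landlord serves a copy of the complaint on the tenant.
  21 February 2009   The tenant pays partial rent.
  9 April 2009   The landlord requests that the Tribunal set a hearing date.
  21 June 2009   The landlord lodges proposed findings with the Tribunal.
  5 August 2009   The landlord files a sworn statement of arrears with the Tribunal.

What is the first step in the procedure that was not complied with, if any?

Step 6

Step 1 — counting 48 days from 27 December 2008 (when the violation is discovered) gives a deadline of 13 February 2009; done 31 December 2008 — timely.
Step 2 — must wait 21 days from 27 December 2008 (when the violation is discovered), so not before 17 January 2009; 26 January 2009 is on or after that date.
Step 3 — counting 90 days from 26 January 2009 (when the cure demand is delivered) gives a deadline of 26 April 2009; completed 27 January 2009, before the deadline.
Step 4 — 14 and 24 days from 6 February 2009 (end of the 10-day waiting period, which began when the complaint is filed on 27 January 2009) are 20 February 2009 and 2 March 2009 respectively; done 21 February 2009, which is between those dates.
Step 5 — counting 21 days from 20 March 2009 (end of the 27-day waiting period, which began when the complaint is served on 21 February 2009) gives a deadline of 10 April 2009; completed 9 April 2009, before the deadline.
Step 6 — 15 and 170 days from 27 December 2008 (when the violation is discovered) are 11 January 2009 and 15 June 2009 respectively; done 21 June 2009 — 6 days after the window closed.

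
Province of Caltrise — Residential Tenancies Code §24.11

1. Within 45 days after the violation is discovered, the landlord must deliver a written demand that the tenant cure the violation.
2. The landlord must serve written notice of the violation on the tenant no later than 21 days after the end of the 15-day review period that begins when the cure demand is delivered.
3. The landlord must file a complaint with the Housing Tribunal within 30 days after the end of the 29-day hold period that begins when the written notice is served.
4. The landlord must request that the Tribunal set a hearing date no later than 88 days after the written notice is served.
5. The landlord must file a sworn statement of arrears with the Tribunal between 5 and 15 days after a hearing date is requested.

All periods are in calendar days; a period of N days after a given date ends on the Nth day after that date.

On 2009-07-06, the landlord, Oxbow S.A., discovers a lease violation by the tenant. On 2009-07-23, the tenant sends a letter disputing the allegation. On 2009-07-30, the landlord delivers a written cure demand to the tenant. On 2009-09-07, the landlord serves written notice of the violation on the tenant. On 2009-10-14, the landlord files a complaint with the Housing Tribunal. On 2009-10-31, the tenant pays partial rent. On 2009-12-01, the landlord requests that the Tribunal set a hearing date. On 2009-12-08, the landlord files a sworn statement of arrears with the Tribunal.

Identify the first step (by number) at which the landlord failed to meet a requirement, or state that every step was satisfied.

Step 1 — counting 45 days from 2009-07-06 (when the violation is discovered) gives a deadline of 2009-08-20; completed 2009-07-30, before the deadline.
Step 2 — counting 21 days from 2009-08-14 (end of the 15-day review period, which began when the cure demand is delivered on 2009-07-30) gives a deadline of 2009-09-04; done 2009-09-07 — 3 days late.
Later steps need not be reached.

Step 2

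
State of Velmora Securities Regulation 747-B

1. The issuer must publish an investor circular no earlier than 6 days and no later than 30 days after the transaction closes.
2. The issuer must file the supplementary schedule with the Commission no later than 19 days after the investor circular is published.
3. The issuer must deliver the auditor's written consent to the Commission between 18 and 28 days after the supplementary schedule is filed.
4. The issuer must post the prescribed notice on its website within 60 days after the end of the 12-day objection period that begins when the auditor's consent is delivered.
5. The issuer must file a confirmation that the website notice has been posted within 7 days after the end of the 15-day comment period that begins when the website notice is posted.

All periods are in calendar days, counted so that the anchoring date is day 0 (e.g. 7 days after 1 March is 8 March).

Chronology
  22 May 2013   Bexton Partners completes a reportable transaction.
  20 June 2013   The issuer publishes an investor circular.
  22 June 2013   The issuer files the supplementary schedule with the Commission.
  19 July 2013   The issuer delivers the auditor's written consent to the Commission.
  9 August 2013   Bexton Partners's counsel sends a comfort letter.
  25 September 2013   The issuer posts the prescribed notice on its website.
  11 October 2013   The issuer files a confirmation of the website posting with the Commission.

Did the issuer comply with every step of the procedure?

Yes

Step 1: the window is 6–30 days after 22 May 2013 (when the transaction closes), so 28 May 2013 through 21 June 2013; done 20 June 2013, which is between those dates.
Step 2: 19 days after 20 June 2013 (when the investor circular is published) is 9 July 2013; completed 22 June 2013, before the deadline.
Step 3: the window is 18–28 days after 22 June 2013 (when the supplementary schedule is filed), so 10 July 2013 through 20 July 2013; 19 July 2013 falls inside that range.
Step 4: 60 days after 31 July 2013 (end of the 12-day objection period, which began when the auditor's consent is delivered on 19 July 2013) is 29 September 2013; 25 September 2013 is within that limit.
Step 5: 7 days after 10 October 2013 (end of the 15-day comment period, which began when the website notice is posted on 25 September 2013) is 17 October 2013; done 11 October 2013 — timely.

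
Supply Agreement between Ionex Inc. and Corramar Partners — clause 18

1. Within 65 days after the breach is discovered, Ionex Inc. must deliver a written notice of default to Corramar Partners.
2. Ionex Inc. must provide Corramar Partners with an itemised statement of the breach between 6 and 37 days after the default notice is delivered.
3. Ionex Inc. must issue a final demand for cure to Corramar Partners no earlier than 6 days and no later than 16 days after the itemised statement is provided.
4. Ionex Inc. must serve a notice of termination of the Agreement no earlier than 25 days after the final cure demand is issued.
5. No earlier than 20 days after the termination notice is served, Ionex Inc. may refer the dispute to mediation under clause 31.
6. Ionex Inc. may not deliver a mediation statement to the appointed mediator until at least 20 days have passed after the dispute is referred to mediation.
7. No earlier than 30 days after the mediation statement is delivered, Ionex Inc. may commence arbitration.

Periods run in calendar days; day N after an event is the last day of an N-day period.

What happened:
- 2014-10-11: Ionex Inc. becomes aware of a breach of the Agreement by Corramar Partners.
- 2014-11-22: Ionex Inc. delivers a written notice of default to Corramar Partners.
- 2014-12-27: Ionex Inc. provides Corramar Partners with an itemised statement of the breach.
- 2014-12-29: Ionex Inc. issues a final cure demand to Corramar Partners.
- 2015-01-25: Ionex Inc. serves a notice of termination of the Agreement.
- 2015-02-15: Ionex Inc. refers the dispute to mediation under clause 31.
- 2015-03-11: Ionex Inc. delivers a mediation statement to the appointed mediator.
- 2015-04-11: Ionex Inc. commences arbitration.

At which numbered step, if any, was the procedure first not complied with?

Step 1 — counting 65 days from 2014-10-11 (when the breach is discovered) gives a deadline of 2014-12-15; done 2014-11-22 — timely.
Step 2 — 6 and 37 days from 2014-11-22 (when the default notice is delivered) are 2014-11-28 and 2014-12-29 respectively; 2014-12-27 falls inside that range.
Step 3 — 6 and 16 days from 2014-12-27 (when the itemised statement is provided) are 2015-01-02 and 2015-01-12 respectively; 2014-12-29 is 4 days too early.
That is the first point of non-compliance.

Step 3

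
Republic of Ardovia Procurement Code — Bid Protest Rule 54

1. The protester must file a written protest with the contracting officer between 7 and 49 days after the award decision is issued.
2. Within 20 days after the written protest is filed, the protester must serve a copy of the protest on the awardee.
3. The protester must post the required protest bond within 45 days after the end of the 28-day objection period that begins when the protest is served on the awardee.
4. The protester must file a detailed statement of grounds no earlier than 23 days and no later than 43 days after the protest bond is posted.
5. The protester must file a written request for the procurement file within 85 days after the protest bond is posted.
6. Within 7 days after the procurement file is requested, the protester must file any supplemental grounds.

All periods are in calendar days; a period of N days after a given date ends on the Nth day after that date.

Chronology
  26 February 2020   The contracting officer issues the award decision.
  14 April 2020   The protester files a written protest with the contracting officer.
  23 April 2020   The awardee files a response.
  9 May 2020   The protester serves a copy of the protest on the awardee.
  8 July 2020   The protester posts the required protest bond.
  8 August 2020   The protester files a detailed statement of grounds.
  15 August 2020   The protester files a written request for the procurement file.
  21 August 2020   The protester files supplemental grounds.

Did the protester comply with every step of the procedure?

Step 1: the window is 7–49 days after 26 February 2020 (when the award decision is issued), so 4 March 2020 through 15 April 2020; 14 April 2020 falls inside that range.
Step 2: 20 days after 14 April 2020 (when the written protest is filed) is 4 May 2020; done 9 May 2020 — 5 days late.
No need to go further; step 2 was not satisfied.

No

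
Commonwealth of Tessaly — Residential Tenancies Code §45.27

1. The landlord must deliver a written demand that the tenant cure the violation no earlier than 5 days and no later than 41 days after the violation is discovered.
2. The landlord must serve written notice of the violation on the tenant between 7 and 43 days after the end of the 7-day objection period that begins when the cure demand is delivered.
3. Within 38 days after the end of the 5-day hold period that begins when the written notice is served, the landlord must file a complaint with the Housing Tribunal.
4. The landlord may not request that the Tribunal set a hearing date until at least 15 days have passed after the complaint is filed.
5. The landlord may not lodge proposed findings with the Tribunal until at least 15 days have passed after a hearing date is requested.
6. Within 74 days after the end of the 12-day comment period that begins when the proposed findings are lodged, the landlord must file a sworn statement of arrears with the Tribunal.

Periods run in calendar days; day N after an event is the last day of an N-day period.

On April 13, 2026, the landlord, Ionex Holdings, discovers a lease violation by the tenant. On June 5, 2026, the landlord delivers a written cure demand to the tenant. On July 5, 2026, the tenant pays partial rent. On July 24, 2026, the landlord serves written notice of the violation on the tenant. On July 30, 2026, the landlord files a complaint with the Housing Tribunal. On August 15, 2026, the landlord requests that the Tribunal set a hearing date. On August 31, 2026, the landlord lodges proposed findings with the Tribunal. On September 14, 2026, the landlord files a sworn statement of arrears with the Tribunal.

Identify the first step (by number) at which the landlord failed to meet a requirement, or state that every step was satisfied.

Step 1 — 5 and 41 days from April 13, 2026 (when the violation is discovered) are April 18, 2026 and May 24, 2026 respectively; June 5, 2026 is 12 days past the end of the window.
No need to go further; step 1 was not satisfied.

Step 1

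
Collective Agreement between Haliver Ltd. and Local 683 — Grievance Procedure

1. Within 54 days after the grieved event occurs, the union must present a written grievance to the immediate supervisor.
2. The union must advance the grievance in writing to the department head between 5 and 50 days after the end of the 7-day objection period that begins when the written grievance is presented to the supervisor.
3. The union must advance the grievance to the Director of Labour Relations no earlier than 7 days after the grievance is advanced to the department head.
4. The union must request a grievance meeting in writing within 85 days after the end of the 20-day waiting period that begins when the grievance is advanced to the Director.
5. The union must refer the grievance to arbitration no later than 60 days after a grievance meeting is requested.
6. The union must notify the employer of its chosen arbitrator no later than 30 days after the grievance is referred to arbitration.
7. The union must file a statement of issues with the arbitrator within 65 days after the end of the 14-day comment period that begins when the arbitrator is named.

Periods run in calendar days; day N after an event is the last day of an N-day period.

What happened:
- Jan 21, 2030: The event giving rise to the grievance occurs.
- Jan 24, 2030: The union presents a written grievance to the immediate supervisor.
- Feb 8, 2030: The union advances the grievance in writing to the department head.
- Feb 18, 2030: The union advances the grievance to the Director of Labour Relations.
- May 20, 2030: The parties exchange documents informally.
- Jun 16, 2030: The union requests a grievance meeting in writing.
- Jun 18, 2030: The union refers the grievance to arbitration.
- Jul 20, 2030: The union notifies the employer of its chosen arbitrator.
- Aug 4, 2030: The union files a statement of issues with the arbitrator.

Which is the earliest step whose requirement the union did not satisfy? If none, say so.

Step 4

Step 1: 54 days after Jan 21, 2030 (when the grieved event occurs) is Mar 16, 2030; completed Jan 24, 2030, before the deadline.
Step 2: the window is 5–50 days after Jan 31, 2030 (end of the 7-day objection period, which began when the written grievance is presented to the supervisor on Jan 24, 2030), so Feb 5, 2030 through Mar 22, 2030; done Feb 8, 2030 — within the window.
Step 3: the earliest permitted date is 7 days after Feb 8, 2030 (when the grievance is advanced to the department head), i.e. Feb 15, 2030; Feb 18, 2030 is on or after that date.
Step 4: 85 days after Mar 10, 2030 (end of the 20-day waiting period, which began when the grievance is advanced to the Director on Feb 18, 2030) is Jun 3, 2030; not done until Jun 16, 2030, 13 days after the deadline.
That is the first point of non-compliance.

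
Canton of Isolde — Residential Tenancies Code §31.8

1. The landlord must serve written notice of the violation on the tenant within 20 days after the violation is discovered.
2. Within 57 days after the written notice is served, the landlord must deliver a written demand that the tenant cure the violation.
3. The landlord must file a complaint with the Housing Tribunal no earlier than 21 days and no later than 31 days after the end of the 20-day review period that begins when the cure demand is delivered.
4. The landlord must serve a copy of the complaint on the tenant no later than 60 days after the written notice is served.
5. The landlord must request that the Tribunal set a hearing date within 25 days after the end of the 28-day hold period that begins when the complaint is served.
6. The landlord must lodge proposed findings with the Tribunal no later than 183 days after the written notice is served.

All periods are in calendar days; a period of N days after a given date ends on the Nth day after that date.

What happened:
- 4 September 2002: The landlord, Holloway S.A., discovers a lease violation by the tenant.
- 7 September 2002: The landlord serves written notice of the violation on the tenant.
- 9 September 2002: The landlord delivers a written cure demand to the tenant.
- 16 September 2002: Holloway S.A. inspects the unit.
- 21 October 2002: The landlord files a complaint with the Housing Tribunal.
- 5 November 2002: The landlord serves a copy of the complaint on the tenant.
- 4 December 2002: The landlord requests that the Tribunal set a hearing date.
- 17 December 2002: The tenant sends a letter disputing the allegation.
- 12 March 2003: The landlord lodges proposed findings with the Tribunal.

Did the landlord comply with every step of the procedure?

Step 1: 20 days after 4 September 2002 (when the violation is discovered) is 24 September 2002; completed 7 September 2002, before the deadline.
Step 2: 57 days after 7 September 2002 (when the written notice is served) is 3 November 2002; done 9 September 2002 — timely.
Step 3: the window is 21–31 days after 29 September 2002 (end of the 20-day review period, which began when the cure demand is delivered on 9 September 2002), so 20 October 2002 through 30 October 2002; done 21 October 2002, which is between those dates.
Step 4: 60 days after 7 September 2002 (when the written notice is served) is 6 November 2002; 5 November 2002 is within that limit.
Step 5: 25 days after 3 December 2002 (end of the 28-day hold period, which began when the complaint is served on 5 November 2002) is 28 December 2002; completed 4 December 2002, before the deadline.
Step 6: 183 days after 7 September 2002 (when the written notice is served) is 9 March 2003; not done until 12 March 2003, 3 days after the deadline.

No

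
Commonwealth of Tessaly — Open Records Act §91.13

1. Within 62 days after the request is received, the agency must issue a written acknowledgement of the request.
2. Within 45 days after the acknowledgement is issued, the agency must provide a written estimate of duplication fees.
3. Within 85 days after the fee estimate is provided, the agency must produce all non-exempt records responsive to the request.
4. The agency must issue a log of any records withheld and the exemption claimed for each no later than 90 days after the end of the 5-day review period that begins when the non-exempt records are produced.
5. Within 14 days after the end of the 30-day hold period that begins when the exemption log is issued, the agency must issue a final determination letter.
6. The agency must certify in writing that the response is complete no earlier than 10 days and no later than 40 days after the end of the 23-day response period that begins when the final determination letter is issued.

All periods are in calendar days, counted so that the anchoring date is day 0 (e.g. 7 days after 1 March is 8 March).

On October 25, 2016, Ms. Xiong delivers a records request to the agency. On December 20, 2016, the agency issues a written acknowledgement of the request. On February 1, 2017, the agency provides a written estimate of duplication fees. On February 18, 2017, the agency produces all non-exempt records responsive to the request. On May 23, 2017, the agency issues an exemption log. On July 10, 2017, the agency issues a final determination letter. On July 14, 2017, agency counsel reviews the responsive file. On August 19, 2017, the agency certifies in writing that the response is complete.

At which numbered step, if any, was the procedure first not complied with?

Step 5

Step 1 — counting 62 days from October 25, 2016 (when the request is received) gives a deadline of December 26, 2016; done December 20, 2016 — timely.
Step 2 — counting 45 days from December 20, 2016 (when the acknowledgement is issued) gives a deadline of February 3, 2017; done February 1, 2017 — timely.
Step 3 — counting 85 days from February 1, 2017 (when the fee estimate is provided) gives a deadline of April 27, 2017; completed February 18, 2017, before the deadline.
Step 4 — counting 90 days from February 23, 2017 (end of the 5-day review period, which began when the non-exempt records are produced on February 18, 2017) gives a deadline of May 24, 2017; May 23, 2017 is within that limit.
Step 5 — counting 14 days from June 22, 2017 (end of the 30-day hold period, which began when the exemption log is issued on May 23, 2017) gives a deadline of July 6, 2017; done July 10, 2017 — 4 days late.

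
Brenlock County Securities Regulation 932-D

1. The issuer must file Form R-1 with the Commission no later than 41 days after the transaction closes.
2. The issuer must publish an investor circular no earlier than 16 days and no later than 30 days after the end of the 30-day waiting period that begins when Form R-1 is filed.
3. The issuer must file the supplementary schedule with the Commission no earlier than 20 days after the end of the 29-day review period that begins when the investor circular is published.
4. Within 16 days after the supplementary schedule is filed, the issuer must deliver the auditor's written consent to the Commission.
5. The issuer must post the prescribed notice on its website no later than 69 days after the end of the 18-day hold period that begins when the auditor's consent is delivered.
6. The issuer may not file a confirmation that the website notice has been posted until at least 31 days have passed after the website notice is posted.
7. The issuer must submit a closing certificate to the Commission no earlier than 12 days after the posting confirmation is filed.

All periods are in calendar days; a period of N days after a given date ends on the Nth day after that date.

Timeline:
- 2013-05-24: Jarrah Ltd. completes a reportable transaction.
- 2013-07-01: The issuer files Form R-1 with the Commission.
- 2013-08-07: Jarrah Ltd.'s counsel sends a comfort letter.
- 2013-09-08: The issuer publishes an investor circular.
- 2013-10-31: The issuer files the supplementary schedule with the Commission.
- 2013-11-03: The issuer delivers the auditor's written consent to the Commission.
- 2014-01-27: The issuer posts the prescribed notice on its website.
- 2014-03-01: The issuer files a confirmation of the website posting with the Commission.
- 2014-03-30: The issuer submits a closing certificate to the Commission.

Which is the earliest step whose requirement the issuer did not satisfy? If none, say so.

Step 2

Step 1: 41 days after 2013-05-24 (when the transaction closes) is 2013-07-04; completed 2013-07-01, before the deadline.
Step 2: the window is 16–30 days after 2013-07-31 (end of the 30-day waiting period, which began when Form R-1 is filed on 2013-07-01), so 2013-08-16 through 2013-08-30; done 2013-09-08 — 9 days after the window closed.
Later steps need not be reached.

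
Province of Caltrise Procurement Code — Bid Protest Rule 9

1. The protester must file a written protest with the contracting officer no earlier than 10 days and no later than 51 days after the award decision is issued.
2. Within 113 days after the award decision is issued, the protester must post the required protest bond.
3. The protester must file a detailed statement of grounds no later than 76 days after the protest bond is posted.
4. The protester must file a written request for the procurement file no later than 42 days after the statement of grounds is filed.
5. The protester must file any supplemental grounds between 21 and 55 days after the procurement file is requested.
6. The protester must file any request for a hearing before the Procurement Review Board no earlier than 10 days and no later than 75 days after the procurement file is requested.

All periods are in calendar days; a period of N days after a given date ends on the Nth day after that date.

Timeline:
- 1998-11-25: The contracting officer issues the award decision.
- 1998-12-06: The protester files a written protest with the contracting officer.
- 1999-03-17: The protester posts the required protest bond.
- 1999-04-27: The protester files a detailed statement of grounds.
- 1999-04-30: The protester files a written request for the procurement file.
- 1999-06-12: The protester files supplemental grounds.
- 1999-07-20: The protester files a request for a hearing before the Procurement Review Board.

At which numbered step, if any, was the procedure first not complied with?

Step 1: the window is 10–51 days after 1998-11-25 (when the award decision is issued), so 1998-12-05 through 1999-01-15; 1998-12-06 falls inside that range.
Step 2: 113 days after 1998-11-25 (when the award decision is issued) is 1999-03-18; done 1999-03-17 — timely.
Step 3: 76 days after 1999-03-17 (when the protest bond is posted) is 1999-06-01; completed 1999-04-27, before the deadline.
Step 4: 42 days after 1999-04-27 (when the statement of grounds is filed) is 1999-06-08; 1999-04-30 is within that limit.
Step 5: the window is 21–55 days after 1999-04-30 (when the procurement file is requested), so 1999-05-21 through 1999-06-24; done 1999-06-12, which is between those dates.
Step 6: the window is 10–75 days after 1999-04-30 (when the procurement file is requested), so 1999-05-10 through 1999-07-14; done 1999-07-20 — 6 days after the window closed.
Later steps need not be reached.

Step 6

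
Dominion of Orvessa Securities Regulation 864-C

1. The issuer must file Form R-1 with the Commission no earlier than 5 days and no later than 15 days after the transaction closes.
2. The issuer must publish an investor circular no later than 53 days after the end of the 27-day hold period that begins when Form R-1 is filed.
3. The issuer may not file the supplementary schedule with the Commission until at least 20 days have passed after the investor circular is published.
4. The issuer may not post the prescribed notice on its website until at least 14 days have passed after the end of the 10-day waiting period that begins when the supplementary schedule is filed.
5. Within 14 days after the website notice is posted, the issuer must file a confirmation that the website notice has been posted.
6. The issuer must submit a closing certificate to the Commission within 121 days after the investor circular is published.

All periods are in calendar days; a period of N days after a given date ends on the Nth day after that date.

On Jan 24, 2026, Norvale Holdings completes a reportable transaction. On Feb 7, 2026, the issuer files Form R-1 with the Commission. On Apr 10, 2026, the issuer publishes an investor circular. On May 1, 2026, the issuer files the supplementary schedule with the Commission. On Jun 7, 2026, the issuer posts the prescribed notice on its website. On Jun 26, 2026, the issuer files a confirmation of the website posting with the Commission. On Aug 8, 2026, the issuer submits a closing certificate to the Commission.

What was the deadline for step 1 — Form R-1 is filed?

Step 1 runs from Jan 24, 2026, when the transaction closes. The window is 5–15 days after Jan 24, 2026; it closes on Feb 8, 2026.

Feb 8, 2026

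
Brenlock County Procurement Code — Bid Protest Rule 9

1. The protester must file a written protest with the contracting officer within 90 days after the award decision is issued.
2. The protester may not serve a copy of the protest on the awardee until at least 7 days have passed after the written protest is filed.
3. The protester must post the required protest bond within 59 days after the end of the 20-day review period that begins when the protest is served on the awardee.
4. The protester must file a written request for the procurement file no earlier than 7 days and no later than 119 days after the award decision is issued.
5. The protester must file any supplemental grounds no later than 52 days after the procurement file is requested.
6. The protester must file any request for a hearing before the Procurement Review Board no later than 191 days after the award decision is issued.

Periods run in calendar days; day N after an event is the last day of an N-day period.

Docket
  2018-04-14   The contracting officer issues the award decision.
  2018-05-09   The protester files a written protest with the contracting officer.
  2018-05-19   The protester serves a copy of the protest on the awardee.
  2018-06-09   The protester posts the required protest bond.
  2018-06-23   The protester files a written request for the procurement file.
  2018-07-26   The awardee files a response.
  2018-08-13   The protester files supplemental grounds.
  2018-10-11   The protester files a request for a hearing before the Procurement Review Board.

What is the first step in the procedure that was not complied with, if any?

Step 1: 90 days after 2018-04-14 (when the award decision is issued) is 2018-07-13; done 2018-05-09 — timely.
Step 2: the earliest permitted date is 7 days after 2018-05-09 (when the written protest is filed), i.e. 2018-05-16; done 2018-05-19 — permitted.
Step 3: 59 days after 2018-06-08 (end of the 20-day review period, which began when the protest is served on the awardee on 2018-05-19) is 2018-08-06; 2018-06-09 is within that limit.
Step 4: the window is 7–119 days after 2018-04-14 (when the award decision is issued), so 2018-04-21 through 2018-08-11; 2018-06-23 falls inside that range.
Step 5: 52 days after 2018-06-23 (when the procurement file is requested) is 2018-08-14; done 2018-08-13 — timely.
Step 6: 191 days after 2018-04-14 (when the award decision is issued) is 2018-10-22; completed 2018-10-11, before the deadline.

None — every step was satisfied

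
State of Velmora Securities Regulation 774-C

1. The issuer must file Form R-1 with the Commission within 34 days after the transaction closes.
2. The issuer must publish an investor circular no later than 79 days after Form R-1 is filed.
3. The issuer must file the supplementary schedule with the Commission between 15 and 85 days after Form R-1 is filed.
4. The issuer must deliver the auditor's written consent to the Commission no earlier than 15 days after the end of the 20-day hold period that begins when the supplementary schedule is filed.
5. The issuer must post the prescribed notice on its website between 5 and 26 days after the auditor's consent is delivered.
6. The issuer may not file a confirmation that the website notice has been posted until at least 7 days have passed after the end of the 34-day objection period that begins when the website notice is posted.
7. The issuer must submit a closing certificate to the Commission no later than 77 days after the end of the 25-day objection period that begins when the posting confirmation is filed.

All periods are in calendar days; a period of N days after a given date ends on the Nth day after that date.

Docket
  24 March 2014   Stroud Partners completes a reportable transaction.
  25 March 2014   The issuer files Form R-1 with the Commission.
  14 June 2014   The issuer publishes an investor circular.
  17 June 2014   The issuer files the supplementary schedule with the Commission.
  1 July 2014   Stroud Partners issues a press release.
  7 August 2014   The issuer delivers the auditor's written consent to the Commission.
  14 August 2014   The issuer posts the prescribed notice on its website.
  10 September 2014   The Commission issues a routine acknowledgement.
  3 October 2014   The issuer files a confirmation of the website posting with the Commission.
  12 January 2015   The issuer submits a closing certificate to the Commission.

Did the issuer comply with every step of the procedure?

No

Step 1: 34 days after 24 March 2014 (when the transaction closes) is 27 April 2014; 25 March 2014 is within that limit.
Step 2: 79 days after 25 March 2014 (when Form R-1 is filed) is 12 June 2014; not done until 14 June 2014, 2 days after the deadline.
That is the first point of non-compliance.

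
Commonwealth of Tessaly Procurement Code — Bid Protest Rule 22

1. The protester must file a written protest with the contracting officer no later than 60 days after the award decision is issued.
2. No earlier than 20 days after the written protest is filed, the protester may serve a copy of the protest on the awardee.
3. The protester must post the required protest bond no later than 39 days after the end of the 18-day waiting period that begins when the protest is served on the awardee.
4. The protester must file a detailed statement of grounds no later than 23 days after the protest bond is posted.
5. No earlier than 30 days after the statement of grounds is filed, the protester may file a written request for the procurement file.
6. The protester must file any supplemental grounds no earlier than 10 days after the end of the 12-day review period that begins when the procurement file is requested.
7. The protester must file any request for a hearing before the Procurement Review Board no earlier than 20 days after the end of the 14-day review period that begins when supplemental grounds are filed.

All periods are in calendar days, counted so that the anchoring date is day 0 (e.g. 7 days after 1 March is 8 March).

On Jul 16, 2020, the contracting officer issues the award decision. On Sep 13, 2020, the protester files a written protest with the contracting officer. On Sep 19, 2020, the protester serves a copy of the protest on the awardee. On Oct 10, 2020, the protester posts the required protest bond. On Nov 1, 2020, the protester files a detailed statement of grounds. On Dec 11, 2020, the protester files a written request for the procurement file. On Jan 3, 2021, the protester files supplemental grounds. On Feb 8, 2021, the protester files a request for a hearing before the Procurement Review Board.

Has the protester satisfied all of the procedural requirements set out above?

No

Step 1 — counting 60 days from Jul 16, 2020 (when the award decision is issued) gives a deadline of Sep 14, 2020; completed Sep 13, 2020, before the deadline.
Step 2 — must wait 20 days from Sep 13, 2020 (when the written protest is filed), so not before Oct 3, 2020; acted on Sep 19, 2020, 14 days prematurely.
That is the first point of non-compliance.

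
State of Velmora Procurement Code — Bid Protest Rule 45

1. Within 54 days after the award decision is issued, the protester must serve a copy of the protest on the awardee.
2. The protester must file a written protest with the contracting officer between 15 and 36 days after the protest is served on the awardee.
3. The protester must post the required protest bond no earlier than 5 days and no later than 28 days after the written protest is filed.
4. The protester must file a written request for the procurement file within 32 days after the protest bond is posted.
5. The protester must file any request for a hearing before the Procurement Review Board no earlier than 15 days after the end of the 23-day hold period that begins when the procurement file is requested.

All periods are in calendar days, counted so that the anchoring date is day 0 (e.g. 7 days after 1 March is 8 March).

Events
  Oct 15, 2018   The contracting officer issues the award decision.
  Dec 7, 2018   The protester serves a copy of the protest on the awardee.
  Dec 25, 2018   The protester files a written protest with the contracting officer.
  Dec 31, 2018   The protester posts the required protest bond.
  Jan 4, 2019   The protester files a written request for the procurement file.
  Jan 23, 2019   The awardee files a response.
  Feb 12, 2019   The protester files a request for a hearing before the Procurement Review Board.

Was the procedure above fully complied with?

Yes

Step 1: 54 days after Oct 15, 2018 (when the award decision is issued) is Dec 8, 2018; completed Dec 7, 2018, before the deadline.
Step 2: the window is 15–36 days after Dec 7, 2018 (when the protest is served on the awardee), so Dec 22, 2018 through Jan 12, 2019; done Dec 25, 2018, which is between those dates.
Step 3: the window is 5–28 days after Dec 25, 2018 (when the written protest is filed), so Dec 30, 2018 through Jan 22, 2019; done Dec 31, 2018 — within the window.
Step 4: 32 days after Dec 31, 2018 (when the protest bond is posted) is Feb 1, 2019; completed Jan 4, 2019, before the deadline.
Step 5: the earliest permitted date is 15 days after Jan 27, 2019 (end of the 23-day hold period, which began when the procurement file is requested on Jan 4, 2019), i.e. Feb 11, 2019; done Feb 12, 2019, after the minimum wait.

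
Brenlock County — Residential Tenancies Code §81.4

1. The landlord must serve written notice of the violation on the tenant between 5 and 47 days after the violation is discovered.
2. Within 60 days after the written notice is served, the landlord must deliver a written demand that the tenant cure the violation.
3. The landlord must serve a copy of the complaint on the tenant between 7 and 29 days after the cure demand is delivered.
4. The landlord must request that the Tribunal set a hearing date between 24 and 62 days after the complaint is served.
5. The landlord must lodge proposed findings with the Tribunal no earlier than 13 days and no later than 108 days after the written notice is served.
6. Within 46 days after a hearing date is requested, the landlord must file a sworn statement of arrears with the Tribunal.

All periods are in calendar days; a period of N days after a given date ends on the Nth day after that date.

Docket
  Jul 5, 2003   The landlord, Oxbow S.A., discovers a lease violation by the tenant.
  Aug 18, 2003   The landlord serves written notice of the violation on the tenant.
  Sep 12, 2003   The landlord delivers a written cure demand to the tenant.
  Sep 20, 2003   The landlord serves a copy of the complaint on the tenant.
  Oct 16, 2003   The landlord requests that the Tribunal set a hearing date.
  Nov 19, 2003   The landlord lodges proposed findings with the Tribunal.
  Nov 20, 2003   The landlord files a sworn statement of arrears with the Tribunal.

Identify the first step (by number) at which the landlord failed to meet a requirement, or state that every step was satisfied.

None — every step was satisfied

Step 1: the window is 5–47 days after Jul 5, 2003 (when the violation is discovered), so Jul 10, 2003 through Aug 21, 2003; Aug 18, 2003 falls inside that range.
Step 2: 60 days after Aug 18, 2003 (when the written notice is served) is Oct 17, 2003; completed Sep 12, 2003, before the deadline.
Step 3: the window is 7–29 days after Sep 12, 2003 (when the cure demand is delivered), so Sep 19, 2003 through Oct 11, 2003; done Sep 20, 2003, which is between those dates.
Step 4: the window is 24–62 days after Sep 20, 2003 (when the complaint is served), so Oct 14, 2003 through Nov 21, 2003; Oct 16, 2003 falls inside that range.
Step 5: the window is 13–108 days after Aug 18, 2003 (when the written notice is served), so Aug 31, 2003 through Dec 4, 2003; Nov 19, 2003 falls inside that range.
Step 6: 46 days after Oct 16, 2003 (when a hearing date is requested) is Dec 1, 2003; done Nov 20, 2003 — timely.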